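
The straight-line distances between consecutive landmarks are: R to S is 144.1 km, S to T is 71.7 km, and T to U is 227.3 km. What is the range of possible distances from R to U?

The maximum is all hops collinear in one direction: 144.1 + 71.7 + 227.3 = 443.1.
The longest hop is 227.3; the others sum to 215.8. Folding the others back against it leaves at least 227.3 − 215.8 = 11.5.

11.5 ≤ RU ≤ 443.1 km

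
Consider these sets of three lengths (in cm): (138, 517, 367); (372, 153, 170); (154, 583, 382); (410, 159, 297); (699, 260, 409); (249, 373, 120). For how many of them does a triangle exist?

1

(138,367,517): 138+367 ≤ 517 → not valid
(153,170,372): 153+170 ≤ 372 → not valid
(154,382,583): 154+382 ≤ 583 → not valid
(159,297,410): 159+297 > 410 → valid
(260,409,699): 260+409 ≤ 699 → not valid
(120,249,373): 120+249 ≤ 373 → not valid
1 of the 6 triples forms a triangle.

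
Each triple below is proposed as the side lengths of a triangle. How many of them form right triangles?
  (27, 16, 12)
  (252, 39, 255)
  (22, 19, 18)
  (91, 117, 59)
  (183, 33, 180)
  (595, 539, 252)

3

(27,16,12): 12²+16² = 400 < 729 = 27² → obtuse
(252,39,255): 39²+252² = 65025 = 255² → right
(22,19,18): 18²+19² = 685 > 484 = 22² → acute
(91,117,59): 59²+91² = 11762 < 13689 = 117² → obtuse
(183,33,180): 33²+180² = 33489 = 183² → right
(595,539,252): 252²+539² = 354025 = 595² → right
3 of the 6 are right.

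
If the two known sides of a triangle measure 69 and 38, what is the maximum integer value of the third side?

The third side must be strictly less than 69 + 38 = 107.
The largest integer below 107 is 106.

106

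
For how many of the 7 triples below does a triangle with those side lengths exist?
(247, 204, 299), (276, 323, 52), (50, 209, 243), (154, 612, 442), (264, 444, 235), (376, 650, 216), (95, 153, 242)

5

(204,247,299): 204+247 > 299 → valid
(52,276,323): 52+276 > 323 → valid
(50,209,243): 50+209 > 243 → valid
(154,442,612): 154+442 ≤ 612 → not valid
(235,264,444): 235+264 > 444 → valid
(216,376,650): 216+376 ≤ 650 → not valid
(95,153,242): 95+153 > 242 → valid
5 of the 7 triples form a triangle.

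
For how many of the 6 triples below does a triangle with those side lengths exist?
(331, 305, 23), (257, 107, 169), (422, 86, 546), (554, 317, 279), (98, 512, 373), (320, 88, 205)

2

(23,305,331): 23+305 ≤ 331 → not valid
(107,169,257): 107+169 > 257 → valid
(86,422,546): 86+422 ≤ 546 → not valid
(279,317,554): 279+317 > 554 → valid
(98,373,512): 98+373 ≤ 512 → not valid
(88,205,320): 88+205 ≤ 320 → not valid
2 of the 6 triples form a triangle.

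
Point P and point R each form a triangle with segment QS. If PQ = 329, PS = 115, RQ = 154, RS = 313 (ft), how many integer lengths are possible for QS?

From triangle PQS: 214 < QS < 444.
From triangle RQS: 159 < QS < 467.
Intersection: 214 < QS < 444, so integers 215 through 443: 229 values.

229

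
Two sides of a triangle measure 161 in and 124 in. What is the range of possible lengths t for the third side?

37 < t < 285 (in)

By the triangle inequality, t must be less than 161 + 124 = 285 and greater than |161 − 124| = 37.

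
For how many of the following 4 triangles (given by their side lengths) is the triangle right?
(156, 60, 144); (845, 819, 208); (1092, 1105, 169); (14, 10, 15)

(156,60,144): 60²+144² = 24336 = 156² → right
(845,819,208): 208²+819² = 714025 = 845² → right
(1092,1105,169): 169²+1092² = 1221025 = 1105² → right
(14,10,15): 10²+14² = 296 > 225 = 15² → acute
3 of the 4 are right.

3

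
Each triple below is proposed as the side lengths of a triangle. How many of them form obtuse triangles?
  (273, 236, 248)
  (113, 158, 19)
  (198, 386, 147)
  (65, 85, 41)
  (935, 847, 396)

(273,236,248): 236²+248² = 117200 > 74529 = 273² → acute
(113,158,19): 19+113 ≤ 158, not a triangle
(198,386,147): 147+198 ≤ 386, not a triangle
(65,85,41): 41²+65² = 5906 < 7225 = 85² → obtuse
(935,847,396): 396²+847² = 874225 = 935² → right
1 of the 5 is obtuse.

1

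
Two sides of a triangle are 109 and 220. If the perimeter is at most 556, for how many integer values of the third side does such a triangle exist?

Triangle inequality: 111 < x < 329. Perimeter ≤ 556 gives x ≤ 556 − 109 − 220 = 227.
So 111 < x ≤ 227; integers 112 through 227: 116 values.

116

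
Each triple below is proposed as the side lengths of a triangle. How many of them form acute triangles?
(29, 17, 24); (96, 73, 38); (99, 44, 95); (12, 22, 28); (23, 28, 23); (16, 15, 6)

(29,17,24): 17²+24² = 865 > 841 = 29² → acute
(96,73,38): 38²+73² = 6773 < 9216 = 96² → obtuse
(99,44,95): 44²+95² = 10961 > 9801 = 99² → acute
(12,22,28): 12²+22² = 628 < 784 = 28² → obtuse
(23,28,23): 23²+23² = 1058 > 784 = 28² → acute
(16,15,6): 6²+15² = 261 > 256 = 16² → acute
4 of the 6 are acute.

4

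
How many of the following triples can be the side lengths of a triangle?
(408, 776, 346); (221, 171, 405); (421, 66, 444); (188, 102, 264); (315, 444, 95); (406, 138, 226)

2

(346,408,776): 346+408 ≤ 776 → not valid
(171,221,405): 171+221 ≤ 405 → not valid
(66,421,444): 66+421 > 444 → valid
(102,188,264): 102+188 > 264 → valid
(95,315,444): 95+315 ≤ 444 → not valid
(138,226,406): 138+226 ≤ 406 → not valid
2 of the 6 triples form a triangle.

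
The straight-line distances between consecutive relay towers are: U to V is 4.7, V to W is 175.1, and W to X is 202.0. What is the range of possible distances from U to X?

The maximum is all hops collinear in one direction: 4.7 + 175.1 + 202.0 = 381.8.
The longest hop is 202.0; the others sum to 179.8. Folding the others back against it leaves at least 202.0 − 179.8 = 22.2.

22.2 ≤ UX ≤ 381.8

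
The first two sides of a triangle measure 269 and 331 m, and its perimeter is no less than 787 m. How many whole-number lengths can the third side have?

413

Triangle inequality: 62 < x < 600. Perimeter ≥ 787 gives x ≥ 787 − 269 − 331 = 187.
So 187 ≤ x < 600; integers 187 through 599: 413 values.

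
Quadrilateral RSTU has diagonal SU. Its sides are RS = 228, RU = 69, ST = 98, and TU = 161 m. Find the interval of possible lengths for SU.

From triangle RSU: |228 − 69| < SU < 228 + 69, i.e. 159 < SU < 297.
From triangle TSU: 63 < SU < 259.
Both must hold, so SU lies in the intersection.

159 < SU < 259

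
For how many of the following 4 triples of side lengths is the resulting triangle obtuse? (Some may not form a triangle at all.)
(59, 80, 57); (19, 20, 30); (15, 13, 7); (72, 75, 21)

(59,80,57): 57²+59² = 6730 > 6400 = 80² → acute
(19,20,30): 19²+20² = 761 < 900 = 30² → obtuse
(15,13,7): 7²+13² = 218 < 225 = 15² → obtuse
(72,75,21): 21²+72² = 5625 = 75² → right
2 of the 4 are obtuse.

2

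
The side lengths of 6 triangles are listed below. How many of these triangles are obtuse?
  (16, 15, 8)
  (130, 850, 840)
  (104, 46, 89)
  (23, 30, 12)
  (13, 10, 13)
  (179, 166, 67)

2

(16,15,8): 8²+15² = 289 > 256 = 16² → acute
(130,850,840): 130²+840² = 722500 = 850² → right
(104,46,89): 46²+89² = 10037 < 10816 = 104² → obtuse
(23,30,12): 12²+23² = 673 < 900 = 30² → obtuse
(13,10,13): 10²+13² = 269 > 169 = 13² → acute
(179,166,67): 67²+166² = 32045 > 32041 = 179² → acute
2 of the 6 are obtuse.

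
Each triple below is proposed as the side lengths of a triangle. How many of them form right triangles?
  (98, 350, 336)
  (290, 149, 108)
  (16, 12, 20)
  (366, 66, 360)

(98,350,336): 98²+336² = 122500 = 350² → right
(290,149,108): 108+149 ≤ 290, not a triangle
(16,12,20): 12²+16² = 400 = 20² → right
(366,66,360): 66²+360² = 133956 = 366² → right
3 of the 4 are right.

3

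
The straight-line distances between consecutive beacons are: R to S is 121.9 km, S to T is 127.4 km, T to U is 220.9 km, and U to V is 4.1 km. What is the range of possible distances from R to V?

0 ≤ RV ≤ 474.3 km

The maximum is all hops collinear in one direction: 121.9 + 127.4 + 220.9 + 4.1 = 474.3.
The longest hop is 220.9; the others sum to 253.4. Since 220.9 ≤ 253.4, the path can fold back on itself completely, so the minimum distance is 0.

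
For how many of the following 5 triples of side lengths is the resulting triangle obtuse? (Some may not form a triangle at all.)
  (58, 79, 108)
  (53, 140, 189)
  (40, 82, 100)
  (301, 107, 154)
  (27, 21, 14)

(58,79,108): 58²+79² = 9605 < 11664 = 108² → obtuse
(53,140,189): 53²+140² = 22409 < 35721 = 189² → obtuse
(40,82,100): 40²+82² = 8324 < 10000 = 100² → obtuse
(301,107,154): 107+154 ≤ 301, not a triangle
(27,21,14): 14²+21² = 637 < 729 = 27² → obtuse
4 of the 5 are obtuse.

4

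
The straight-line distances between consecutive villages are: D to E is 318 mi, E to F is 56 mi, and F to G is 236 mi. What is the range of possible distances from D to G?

26 ≤ DG ≤ 610 mi

The maximum is all hops collinear in one direction: 318 + 56 + 236 = 610.
The longest hop is 318; the others sum to 292. Folding the others back against it leaves at least 318 − 292 = 26.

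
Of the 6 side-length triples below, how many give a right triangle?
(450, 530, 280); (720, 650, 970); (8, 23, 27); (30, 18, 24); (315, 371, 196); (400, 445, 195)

5

(450,530,280): 280²+450² = 280900 = 530² → right
(720,650,970): 650²+720² = 940900 = 970² → right
(8,23,27): 8²+23² = 593 < 729 = 27² → obtuse
(30,18,24): 18²+24² = 900 = 30² → right
(315,371,196): 196²+315² = 137641 = 371² → right
(400,445,195): 195²+400² = 198025 = 445² → right
5 of the 6 are right.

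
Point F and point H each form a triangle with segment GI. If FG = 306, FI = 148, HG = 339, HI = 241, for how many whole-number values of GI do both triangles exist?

From triangle FGI: 158 < GI < 454.
From triangle HGI: 98 < GI < 580.
Intersection: 158 < GI < 454, so integers 159 through 453: 295 values.

295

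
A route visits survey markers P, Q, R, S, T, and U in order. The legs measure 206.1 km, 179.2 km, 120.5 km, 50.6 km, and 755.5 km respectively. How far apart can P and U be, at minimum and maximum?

199.1 ≤ PU ≤ 1311.9 km

The maximum is all hops collinear in one direction: 206.1 + 179.2 + 120.5 + 50.6 + 755.5 = 1311.9.
The longest hop is 755.5; the others sum to 556.4. Folding the others back against it leaves at least 755.5 − 556.4 = 199.1.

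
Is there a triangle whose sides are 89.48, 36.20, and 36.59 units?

No

The longest side is 89.48, but the other two sum to only 72.79.
72.79 < 89.48, so the triangle inequality fails.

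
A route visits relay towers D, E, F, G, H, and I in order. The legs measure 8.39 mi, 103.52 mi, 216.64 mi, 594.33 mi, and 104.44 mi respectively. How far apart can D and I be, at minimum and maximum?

The maximum is all hops collinear in one direction: 8.39 + 103.52 + 216.64 + 594.33 + 104.44 = 1027.32.
The longest hop is 594.33; the others sum to 432.99. Folding the others back against it leaves at least 594.33 − 432.99 = 161.34.

161.34 ≤ DI ≤ 1027.32 mi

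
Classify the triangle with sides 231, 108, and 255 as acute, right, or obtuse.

right

Compare the square of the longest side to the sum of squares of the other two: 108² + 231² = 65025 = 255².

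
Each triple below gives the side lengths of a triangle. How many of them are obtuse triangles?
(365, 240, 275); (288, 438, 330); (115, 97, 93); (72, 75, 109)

1

(365,240,275): 240²+275² = 133225 = 365² → right
(288,438,330): 288²+330² = 191844 = 438² → right
(115,97,93): 93²+97² = 18058 > 13225 = 115² → acute
(72,75,109): 72²+75² = 10809 < 11881 = 109² → obtuse
1 of the 4 is obtuse.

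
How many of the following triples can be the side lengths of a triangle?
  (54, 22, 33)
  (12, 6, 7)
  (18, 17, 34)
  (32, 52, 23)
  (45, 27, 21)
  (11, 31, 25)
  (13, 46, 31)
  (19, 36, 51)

(22,33,54): 22+33 > 54 → valid
(6,7,12): 6+7 > 12 → valid
(17,18,34): 17+18 > 34 → valid
(23,32,52): 23+32 > 52 → valid
(21,27,45): 21+27 > 45 → valid
(11,25,31): 11+25 > 31 → valid
(13,31,46): 13+31 ≤ 46 → not valid
(19,36,51): 19+36 > 51 → valid
7 of the 8 triples form a triangle.

7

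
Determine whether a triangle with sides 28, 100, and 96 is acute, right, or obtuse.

right

Compare the square of the longest side to the sum of squares of the other two: 28² + 96² = 10000 = 100².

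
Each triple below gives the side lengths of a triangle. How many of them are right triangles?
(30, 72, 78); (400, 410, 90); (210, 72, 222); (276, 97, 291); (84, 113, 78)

(30,72,78): 30²+72² = 6084 = 78² → right
(400,410,90): 90²+400² = 168100 = 410² → right
(210,72,222): 72²+210² = 49284 = 222² → right
(276,97,291): 97²+276² = 85585 > 84681 = 291² → acute
(84,113,78): 78²+84² = 13140 > 12769 = 113² → acute
3 of the 5 are right.

3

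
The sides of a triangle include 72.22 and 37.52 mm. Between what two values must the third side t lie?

34.70 < t < 109.74 (mm)

By the triangle inequality, t must be less than 72.22 + 37.52 = 109.74 and greater than |72.22 − 37.52| = 34.70.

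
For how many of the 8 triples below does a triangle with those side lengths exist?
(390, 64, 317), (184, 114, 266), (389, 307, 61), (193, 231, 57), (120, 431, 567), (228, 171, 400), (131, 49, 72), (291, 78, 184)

(64,317,390): 64+317 ≤ 390 → not valid
(114,184,266): 114+184 > 266 → valid
(61,307,389): 61+307 ≤ 389 → not valid
(57,193,231): 57+193 > 231 → valid
(120,431,567): 120+431 ≤ 567 → not valid
(171,228,400): 171+228 ≤ 400 → not valid
(49,72,131): 49+72 ≤ 131 → not valid
(78,184,291): 78+184 ≤ 291 → not valid
2 of the 8 triples form a triangle.

2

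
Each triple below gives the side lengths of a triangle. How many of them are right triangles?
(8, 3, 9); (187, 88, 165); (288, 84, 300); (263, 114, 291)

(8,3,9): 3²+8² = 73 < 81 = 9² → obtuse
(187,88,165): 88²+165² = 34969 = 187² → right
(288,84,300): 84²+288² = 90000 = 300² → right
(263,114,291): 114²+263² = 82165 < 84681 = 291² → obtuse
2 of the 4 are right.

2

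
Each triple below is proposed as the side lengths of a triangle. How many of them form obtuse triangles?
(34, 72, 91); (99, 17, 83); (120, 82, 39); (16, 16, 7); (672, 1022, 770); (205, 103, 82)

3

(34,72,91): 34²+72² = 6340 < 8281 = 91² → obtuse
(99,17,83): 17²+83² = 7178 < 9801 = 99² → obtuse
(120,82,39): 39²+82² = 8245 < 14400 = 120² → obtuse
(16,16,7): 7²+16² = 305 > 256 = 16² → acute
(672,1022,770): 672²+770² = 1044484 = 1022² → right
(205,103,82): 82+103 ≤ 205, not a triangle
3 of the 6 are obtuse.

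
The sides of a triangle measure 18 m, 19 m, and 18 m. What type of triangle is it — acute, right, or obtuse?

acute

Compare the square of the longest side to the sum of squares of the other two: 18² + 18² = 648 > 361 = 19².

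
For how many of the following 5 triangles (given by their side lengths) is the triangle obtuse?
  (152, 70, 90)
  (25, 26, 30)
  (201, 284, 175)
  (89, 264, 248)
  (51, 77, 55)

4

(152,70,90): 70²+90² = 13000 < 23104 = 152² → obtuse
(25,26,30): 25²+26² = 1301 > 900 = 30² → acute
(201,284,175): 175²+201² = 71026 < 80656 = 284² → obtuse
(89,264,248): 89²+248² = 69425 < 69696 = 264² → obtuse
(51,77,55): 51²+55² = 5626 < 5929 = 77² → obtuse
4 of the 5 are obtuse.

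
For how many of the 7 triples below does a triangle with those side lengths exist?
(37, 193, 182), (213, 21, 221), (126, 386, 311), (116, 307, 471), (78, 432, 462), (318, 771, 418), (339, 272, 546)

(37,182,193): 37+182 > 193 → valid
(21,213,221): 21+213 > 221 → valid
(126,311,386): 126+311 > 386 → valid
(116,307,471): 116+307 ≤ 471 → not valid
(78,432,462): 78+432 > 462 → valid
(318,418,771): 318+418 ≤ 771 → not valid
(272,339,546): 272+339 > 546 → valid
5 of the 7 triples form a triangle.

5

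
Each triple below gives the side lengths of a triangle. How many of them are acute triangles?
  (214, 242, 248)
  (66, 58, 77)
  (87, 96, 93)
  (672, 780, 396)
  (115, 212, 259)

3

(214,242,248): 214²+242² = 104360 > 61504 = 248² → acute
(66,58,77): 58²+66² = 7720 > 5929 = 77² → acute
(87,96,93): 87²+93² = 16218 > 9216 = 96² → acute
(672,780,396): 396²+672² = 608400 = 780² → right
(115,212,259): 115²+212² = 58169 < 67081 = 259² → obtuse
3 of the 5 are acute.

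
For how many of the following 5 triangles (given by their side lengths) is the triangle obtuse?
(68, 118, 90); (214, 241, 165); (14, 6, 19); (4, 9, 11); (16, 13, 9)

4

(68,118,90): 68²+90² = 12724 < 13924 = 118² → obtuse
(214,241,165): 165²+214² = 73021 > 58081 = 241² → acute
(14,6,19): 6²+14² = 232 < 361 = 19² → obtuse
(4,9,11): 4²+9² = 97 < 121 = 11² → obtuse
(16,13,9): 9²+13² = 250 < 256 = 16² → obtuse
4 of the 5 are obtuse.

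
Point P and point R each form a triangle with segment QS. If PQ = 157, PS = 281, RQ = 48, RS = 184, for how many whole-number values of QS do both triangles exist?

95

From triangle PQS: 124 < QS < 438.
From triangle RQS: 136 < QS < 232.
Intersection: 136 < QS < 232, so integers 137 through 231: 95 values.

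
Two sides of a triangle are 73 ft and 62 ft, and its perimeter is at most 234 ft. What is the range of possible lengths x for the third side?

Triangle inequality alone gives 11 < x < 135.
The perimeter condition gives x ≤ 234 − 73 − 62 = 99.
Intersecting the two: 11 < x ≤ 99.

11 < x ≤ 99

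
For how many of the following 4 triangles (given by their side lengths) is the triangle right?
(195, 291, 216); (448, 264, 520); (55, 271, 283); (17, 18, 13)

2

(195,291,216): 195²+216² = 84681 = 291² → right
(448,264,520): 264²+448² = 270400 = 520² → right
(55,271,283): 55²+271² = 76466 < 80089 = 283² → obtuse
(17,18,13): 13²+17² = 458 > 324 = 18² → acute
2 of the 4 are right.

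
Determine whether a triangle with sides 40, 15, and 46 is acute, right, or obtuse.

Compare the square of the longest side to the sum of squares of the other two: 15² + 40² = 1825 < 2116 = 46².

obtuse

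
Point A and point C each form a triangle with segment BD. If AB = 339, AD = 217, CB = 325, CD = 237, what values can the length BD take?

122 < BD < 556

From triangle ABD: |339 − 217| < BD < 339 + 217, i.e. 122 < BD < 556.
From triangle CBD: 88 < BD < 562.
Both must hold, so BD lies in the intersection.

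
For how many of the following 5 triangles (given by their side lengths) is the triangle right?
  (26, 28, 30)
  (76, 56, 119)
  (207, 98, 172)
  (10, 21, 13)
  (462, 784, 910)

1

(26,28,30): 26²+28² = 1460 > 900 = 30² → acute
(76,56,119): 56²+76² = 8912 < 14161 = 119² → obtuse
(207,98,172): 98²+172² = 39188 < 42849 = 207² → obtuse
(10,21,13): 10²+13² = 269 < 441 = 21² → obtuse
(462,784,910): 462²+784² = 828100 = 910² → right
1 of the 5 is right.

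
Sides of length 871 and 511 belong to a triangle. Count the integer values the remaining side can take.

1021

The third side lies in the open interval (360, 1382).
Integers from 361 to 1381 inclusive: 1381 − 361 + 1 = 1021.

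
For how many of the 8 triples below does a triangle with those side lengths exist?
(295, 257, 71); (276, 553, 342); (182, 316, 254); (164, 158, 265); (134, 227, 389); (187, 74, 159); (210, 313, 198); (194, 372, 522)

(71,257,295): 71+257 > 295 → valid
(276,342,553): 276+342 > 553 → valid
(182,254,316): 182+254 > 316 → valid
(158,164,265): 158+164 > 265 → valid
(134,227,389): 134+227 ≤ 389 → not valid
(74,159,187): 74+159 > 187 → valid
(198,210,313): 198+210 > 313 → valid
(194,372,522): 194+372 > 522 → valid
7 of the 8 triples form a triangle.

7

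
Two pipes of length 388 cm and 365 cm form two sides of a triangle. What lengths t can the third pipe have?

23 < t < 753 (cm)

By the triangle inequality, t must be less than 388 + 365 = 753 and greater than |388 − 365| = 23.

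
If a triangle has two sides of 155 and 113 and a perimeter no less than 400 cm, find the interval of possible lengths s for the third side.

132 ≤ s < 268

Triangle inequality alone gives 42 < s < 268.
The perimeter condition gives s ≥ 400 − 155 − 113 = 132.
Intersecting the two: 132 ≤ s < 268.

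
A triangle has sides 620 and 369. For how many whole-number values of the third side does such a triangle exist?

The third side lies in the open interval (251, 989).
Integers from 252 to 988 inclusive: 988 − 252 + 1 = 737.

737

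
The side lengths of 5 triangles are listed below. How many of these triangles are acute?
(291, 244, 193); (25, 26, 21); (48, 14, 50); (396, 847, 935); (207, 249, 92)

(291,244,193): 193²+244² = 96785 > 84681 = 291² → acute
(25,26,21): 21²+25² = 1066 > 676 = 26² → acute
(48,14,50): 14²+48² = 2500 = 50² → right
(396,847,935): 396²+847² = 874225 = 935² → right
(207,249,92): 92²+207² = 51313 < 62001 = 249² → obtuse
2 of the 5 are acute.

2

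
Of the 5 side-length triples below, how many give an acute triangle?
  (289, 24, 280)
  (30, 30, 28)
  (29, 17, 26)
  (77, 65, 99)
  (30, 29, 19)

4

(289,24,280): 24²+280² = 78976 < 83521 = 289² → obtuse
(30,30,28): 28²+30² = 1684 > 900 = 30² → acute
(29,17,26): 17²+26² = 965 > 841 = 29² → acute
(77,65,99): 65²+77² = 10154 > 9801 = 99² → acute
(30,29,19): 19²+29² = 1202 > 900 = 30² → acute
4 of the 5 are acute.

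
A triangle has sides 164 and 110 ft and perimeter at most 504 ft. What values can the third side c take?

Triangle inequality alone gives 54 < c < 274.
The perimeter condition gives c ≤ 504 − 164 − 110 = 230.
Intersecting the two: 54 < c ≤ 230.

54 < c ≤ 230 ft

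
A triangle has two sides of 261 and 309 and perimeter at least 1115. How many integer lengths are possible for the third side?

25

Triangle inequality: 48 < x < 570. Perimeter ≥ 1115 gives x ≥ 1115 − 261 − 309 = 545.
So 545 ≤ x < 570; integers 545 through 569: 25 values.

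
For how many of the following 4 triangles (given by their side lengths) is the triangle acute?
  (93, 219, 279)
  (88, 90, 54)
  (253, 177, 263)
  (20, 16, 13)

3

(93,219,279): 93²+219² = 56610 < 77841 = 279² → obtuse
(88,90,54): 54²+88² = 10660 > 8100 = 90² → acute
(253,177,263): 177²+253² = 95338 > 69169 = 263² → acute
(20,16,13): 13²+16² = 425 > 400 = 20² → acute
3 of the 4 are acute.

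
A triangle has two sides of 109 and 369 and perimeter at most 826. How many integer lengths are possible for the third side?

88

Triangle inequality: 260 < x < 478. Perimeter ≤ 826 gives x ≤ 826 − 109 − 369 = 348.
So 260 < x ≤ 348; integers 261 through 348: 88 values.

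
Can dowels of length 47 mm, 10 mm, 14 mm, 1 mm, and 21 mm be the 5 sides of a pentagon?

For a pentagon, each side must be shorter than the sum of the others.
Here the longest side is 47, but the remaining 4 sides sum to only 46.

No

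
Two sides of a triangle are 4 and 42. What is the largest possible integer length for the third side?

The third side must be strictly less than 4 + 42 = 46.
The largest integer below 46 is 45.

45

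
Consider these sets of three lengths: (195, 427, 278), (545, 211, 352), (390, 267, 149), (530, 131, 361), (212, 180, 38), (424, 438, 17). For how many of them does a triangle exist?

5

(195,278,427): 195+278 > 427 → valid
(211,352,545): 211+352 > 545 → valid
(149,267,390): 149+267 > 390 → valid
(131,361,530): 131+361 ≤ 530 → not valid
(38,180,212): 38+180 > 212 → valid
(17,424,438): 17+424 > 438 → valid
5 of the 6 triples form a triangle.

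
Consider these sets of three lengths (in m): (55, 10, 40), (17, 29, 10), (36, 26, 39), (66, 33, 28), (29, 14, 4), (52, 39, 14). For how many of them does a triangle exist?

(10,40,55): 10+40 ≤ 55 → not valid
(10,17,29): 10+17 ≤ 29 → not valid
(26,36,39): 26+36 > 39 → valid
(28,33,66): 28+33 ≤ 66 → not valid
(4,14,29): 4+14 ≤ 29 → not valid
(14,39,52): 14+39 > 52 → valid
2 of the 6 triples form a triangle.

2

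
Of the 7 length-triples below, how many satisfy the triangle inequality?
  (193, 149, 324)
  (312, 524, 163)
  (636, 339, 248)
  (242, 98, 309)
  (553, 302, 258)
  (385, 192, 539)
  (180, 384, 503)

(149,193,324): 149+193 > 324 → valid
(163,312,524): 163+312 ≤ 524 → not valid
(248,339,636): 248+339 ≤ 636 → not valid
(98,242,309): 98+242 > 309 → valid
(258,302,553): 258+302 > 553 → valid
(192,385,539): 192+385 > 539 → valid
(180,384,503): 180+384 > 503 → valid
5 of the 7 triples form a triangle.

5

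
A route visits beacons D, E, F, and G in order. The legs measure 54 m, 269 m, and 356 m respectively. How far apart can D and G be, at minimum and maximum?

The maximum is all hops collinear in one direction: 54 + 269 + 356 = 679.
The longest hop is 356; the others sum to 323. Folding the others back against it leaves at least 356 − 323 = 33.

33 ≤ DG ≤ 679 m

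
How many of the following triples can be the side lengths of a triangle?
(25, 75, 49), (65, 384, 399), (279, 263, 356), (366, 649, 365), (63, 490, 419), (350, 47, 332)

4

(25,49,75): 25+49 ≤ 75 → not valid
(65,384,399): 65+384 > 399 → valid
(263,279,356): 263+279 > 356 → valid
(365,366,649): 365+366 > 649 → valid
(63,419,490): 63+419 ≤ 490 → not valid
(47,332,350): 47+332 > 350 → valid
4 of the 6 triples form a triangle.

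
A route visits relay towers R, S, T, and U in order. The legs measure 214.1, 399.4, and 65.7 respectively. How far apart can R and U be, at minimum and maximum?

119.6 ≤ RU ≤ 679.2

The maximum is all hops collinear in one direction: 214.1 + 399.4 + 65.7 = 679.2.
The longest hop is 399.4; the others sum to 279.8. Folding the others back against it leaves at least 399.4 − 279.8 = 119.6.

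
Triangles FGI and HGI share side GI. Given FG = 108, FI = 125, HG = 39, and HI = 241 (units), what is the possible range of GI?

202 < GI < 233

From triangle FGI: |108 − 125| < GI < 108 + 125, i.e. 17 < GI < 233.
From triangle HGI: 202 < GI < 280.
Both must hold, so GI lies in the intersection.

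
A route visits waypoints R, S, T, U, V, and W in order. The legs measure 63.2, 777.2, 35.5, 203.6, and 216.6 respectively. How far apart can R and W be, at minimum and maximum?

258.3 ≤ RW ≤ 1296.1

The maximum is all hops collinear in one direction: 63.2 + 777.2 + 35.5 + 203.6 + 216.6 = 1296.1.
The longest hop is 777.2; the others sum to 518.9. Folding the others back against it leaves at least 777.2 − 518.9 = 258.3.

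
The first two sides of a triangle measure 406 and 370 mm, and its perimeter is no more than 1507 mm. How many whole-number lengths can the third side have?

Triangle inequality: 36 < x < 776. Perimeter ≤ 1507 gives x ≤ 1507 − 406 − 370 = 731.
So 36 < x ≤ 731; integers 37 through 731: 695 values.

695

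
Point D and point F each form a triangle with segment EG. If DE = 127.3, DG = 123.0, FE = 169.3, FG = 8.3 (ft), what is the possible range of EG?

From triangle DEG: |127.3 − 123.0| < EG < 127.3 + 123.0, i.e. 4.3 < EG < 250.3.
From triangle FEG: 161.0 < EG < 177.6.
Both must hold, so EG lies in the intersection.

161.0 < EG < 177.6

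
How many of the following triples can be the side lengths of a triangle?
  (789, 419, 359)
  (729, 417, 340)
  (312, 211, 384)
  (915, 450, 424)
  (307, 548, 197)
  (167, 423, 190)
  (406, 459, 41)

2

(359,419,789): 359+419 ≤ 789 → not valid
(340,417,729): 340+417 > 729 → valid
(211,312,384): 211+312 > 384 → valid
(424,450,915): 424+450 ≤ 915 → not valid
(197,307,548): 197+307 ≤ 548 → not valid
(167,190,423): 167+190 ≤ 423 → not valid
(41,406,459): 41+406 ≤ 459 → not valid
2 of the 7 triples form a triangle.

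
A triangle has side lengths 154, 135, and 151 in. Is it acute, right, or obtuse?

Compare the square of the longest side to the sum of squares of the other two: 135² + 151² = 41026 > 23716 = 154².

acute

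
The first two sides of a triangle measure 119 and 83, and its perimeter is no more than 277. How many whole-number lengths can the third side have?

39

Triangle inequality: 36 < x < 202. Perimeter ≤ 277 gives x ≤ 277 − 119 − 83 = 75.
So 36 < x ≤ 75; integers 37 through 75: 39 values.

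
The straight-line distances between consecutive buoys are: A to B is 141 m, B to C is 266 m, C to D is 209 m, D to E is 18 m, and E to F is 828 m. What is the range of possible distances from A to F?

194 ≤ AF ≤ 1462 m

The maximum is all hops collinear in one direction: 141 + 266 + 209 + 18 + 828 = 1462.
The longest hop is 828; the others sum to 634. Folding the others back against it leaves at least 828 − 634 = 194.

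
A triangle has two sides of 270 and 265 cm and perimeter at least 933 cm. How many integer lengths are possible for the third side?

Triangle inequality: 5 < x < 535. Perimeter ≥ 933 gives x ≥ 933 − 270 − 265 = 398.
So 398 ≤ x < 535; integers 398 through 534: 137 values.

137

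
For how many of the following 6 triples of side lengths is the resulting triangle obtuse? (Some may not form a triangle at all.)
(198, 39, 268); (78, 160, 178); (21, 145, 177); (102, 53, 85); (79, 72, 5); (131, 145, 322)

1

(198,39,268): 39+198 ≤ 268, not a triangle
(78,160,178): 78²+160² = 31684 = 178² → right
(21,145,177): 21+145 ≤ 177, not a triangle
(102,53,85): 53²+85² = 10034 < 10404 = 102² → obtuse
(79,72,5): 5+72 ≤ 79, not a triangle
(131,145,322): 131+145 ≤ 322, not a triangle
1 of the 6 is obtuse.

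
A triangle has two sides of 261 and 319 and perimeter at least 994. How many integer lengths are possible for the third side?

166

Triangle inequality: 58 < x < 580. Perimeter ≥ 994 gives x ≥ 994 − 261 − 319 = 414.
So 414 ≤ x < 580; integers 414 through 579: 166 values.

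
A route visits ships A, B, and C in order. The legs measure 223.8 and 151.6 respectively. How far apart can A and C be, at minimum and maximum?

By the triangle inequality, |223.8 − 151.6| ≤ AC ≤ 223.8 + 151.6.

72.2 ≤ AC ≤ 375.4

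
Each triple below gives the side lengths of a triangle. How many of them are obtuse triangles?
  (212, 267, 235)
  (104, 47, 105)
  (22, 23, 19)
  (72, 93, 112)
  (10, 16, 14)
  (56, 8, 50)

(212,267,235): 212²+235² = 100169 > 71289 = 267² → acute
(104,47,105): 47²+104² = 13025 > 11025 = 105² → acute
(22,23,19): 19²+22² = 845 > 529 = 23² → acute
(72,93,112): 72²+93² = 13833 > 12544 = 112² → acute
(10,16,14): 10²+14² = 296 > 256 = 16² → acute
(56,8,50): 8²+50² = 2564 < 3136 = 56² → obtuse
1 of the 6 is obtuse.

1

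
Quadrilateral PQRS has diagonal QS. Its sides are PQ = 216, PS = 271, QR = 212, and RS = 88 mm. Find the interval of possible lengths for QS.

From triangle PQS: |216 − 271| < QS < 216 + 271, i.e. 55 < QS < 487.
From triangle RQS: 124 < QS < 300.
Both must hold, so QS lies in the intersection.

124 < QS < 300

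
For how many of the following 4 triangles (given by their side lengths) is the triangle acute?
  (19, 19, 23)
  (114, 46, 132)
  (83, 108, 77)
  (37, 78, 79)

3

(19,19,23): 19²+19² = 722 > 529 = 23² → acute
(114,46,132): 46²+114² = 15112 < 17424 = 132² → obtuse
(83,108,77): 77²+83² = 12818 > 11664 = 108² → acute
(37,78,79): 37²+78² = 7453 > 6241 = 79² → acute
3 of the 4 are acute.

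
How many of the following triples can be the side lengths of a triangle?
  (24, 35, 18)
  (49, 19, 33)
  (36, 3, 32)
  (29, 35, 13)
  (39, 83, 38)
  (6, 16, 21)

4

(18,24,35): 18+24 > 35 → valid
(19,33,49): 19+33 > 49 → valid
(3,32,36): 3+32 ≤ 36 → not valid
(13,29,35): 13+29 > 35 → valid
(38,39,83): 38+39 ≤ 83 → not valid
(6,16,21): 6+16 > 21 → valid
4 of the 6 triples form a triangle.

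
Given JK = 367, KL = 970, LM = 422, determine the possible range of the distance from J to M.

181 ≤ JM ≤ 1759

The maximum is all hops collinear in one direction: 367 + 970 + 422 = 1759.
The longest hop is 970; the others sum to 789. Folding the others back against it leaves at least 970 − 789 = 181.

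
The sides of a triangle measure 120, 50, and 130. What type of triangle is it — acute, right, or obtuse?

Compare the square of the longest side to the sum of squares of the other two: 50² + 120² = 16900 = 130².

right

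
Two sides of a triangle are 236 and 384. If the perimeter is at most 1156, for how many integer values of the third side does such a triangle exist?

388

Triangle inequality: 148 < x < 620. Perimeter ≤ 1156 gives x ≤ 1156 − 236 − 384 = 536.
So 148 < x ≤ 536; integers 149 through 536: 388 values.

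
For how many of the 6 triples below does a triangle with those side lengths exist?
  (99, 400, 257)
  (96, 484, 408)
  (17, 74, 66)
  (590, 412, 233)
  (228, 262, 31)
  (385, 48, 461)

3

(99,257,400): 99+257 ≤ 400 → not valid
(96,408,484): 96+408 > 484 → valid
(17,66,74): 17+66 > 74 → valid
(233,412,590): 233+412 > 590 → valid
(31,228,262): 31+228 ≤ 262 → not valid
(48,385,461): 48+385 ≤ 461 → not valid
3 of the 6 triples form a triangle.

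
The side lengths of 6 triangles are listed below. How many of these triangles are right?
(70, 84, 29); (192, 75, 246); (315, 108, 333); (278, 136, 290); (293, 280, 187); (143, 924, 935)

2

(70,84,29): 29²+70² = 5741 < 7056 = 84² → obtuse
(192,75,246): 75²+192² = 42489 < 60516 = 246² → obtuse
(315,108,333): 108²+315² = 110889 = 333² → right
(278,136,290): 136²+278² = 95780 > 84100 = 290² → acute
(293,280,187): 187²+280² = 113369 > 85849 = 293² → acute
(143,924,935): 143²+924² = 874225 = 935² → right
2 of the 6 are right.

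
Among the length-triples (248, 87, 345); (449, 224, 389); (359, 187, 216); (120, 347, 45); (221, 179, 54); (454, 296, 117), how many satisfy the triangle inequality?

3

(87,248,345): 87+248 ≤ 345 → not valid
(224,389,449): 224+389 > 449 → valid
(187,216,359): 187+216 > 359 → valid
(45,120,347): 45+120 ≤ 347 → not valid
(54,179,221): 54+179 > 221 → valid
(117,296,454): 117+296 ≤ 454 → not valid
3 of the 6 triples form a triangle.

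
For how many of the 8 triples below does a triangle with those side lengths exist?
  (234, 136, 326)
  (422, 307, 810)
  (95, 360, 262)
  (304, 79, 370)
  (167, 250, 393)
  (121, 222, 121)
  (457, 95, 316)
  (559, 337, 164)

(136,234,326): 136+234 > 326 → valid
(307,422,810): 307+422 ≤ 810 → not valid
(95,262,360): 95+262 ≤ 360 → not valid
(79,304,370): 79+304 > 370 → valid
(167,250,393): 167+250 > 393 → valid
(121,121,222): 121+121 > 222 → valid
(95,316,457): 95+316 ≤ 457 → not valid
(164,337,559): 164+337 ≤ 559 → not valid
4 of the 8 triples form a triangle.

4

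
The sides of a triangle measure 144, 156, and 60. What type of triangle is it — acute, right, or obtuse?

Compare the square of the longest side to the sum of squares of the other two: 60² + 144² = 24336 = 156².

right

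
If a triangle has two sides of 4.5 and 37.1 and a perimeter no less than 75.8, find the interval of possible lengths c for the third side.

34.2 ≤ c < 41.6

Triangle inequality alone gives 32.6 < c < 41.6.
The perimeter condition gives c ≥ 75.8 − 4.5 − 37.1 = 34.2.
Intersecting the two: 34.2 ≤ c < 41.6.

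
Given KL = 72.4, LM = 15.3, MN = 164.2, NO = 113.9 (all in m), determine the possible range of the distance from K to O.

0 ≤ KO ≤ 365.8 m

The maximum is all hops collinear in one direction: 72.4 + 15.3 + 164.2 + 113.9 = 365.8.
The longest hop is 164.2; the others sum to 201.6. Since 164.2 ≤ 201.6, the path can fold back on itself completely, so the minimum distance is 0.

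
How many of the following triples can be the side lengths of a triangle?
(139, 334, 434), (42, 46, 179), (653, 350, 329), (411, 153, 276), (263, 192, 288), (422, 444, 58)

5

(139,334,434): 139+334 > 434 → valid
(42,46,179): 42+46 ≤ 179 → not valid
(329,350,653): 329+350 > 653 → valid
(153,276,411): 153+276 > 411 → valid
(192,263,288): 192+263 > 288 → valid
(58,422,444): 58+422 > 444 → valid
5 of the 6 triples form a triangle.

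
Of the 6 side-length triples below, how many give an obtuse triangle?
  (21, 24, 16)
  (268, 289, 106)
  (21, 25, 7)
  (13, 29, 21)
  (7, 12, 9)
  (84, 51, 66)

5

(21,24,16): 16²+21² = 697 > 576 = 24² → acute
(268,289,106): 106²+268² = 83060 < 83521 = 289² → obtuse
(21,25,7): 7²+21² = 490 < 625 = 25² → obtuse
(13,29,21): 13²+21² = 610 < 841 = 29² → obtuse
(7,12,9): 7²+9² = 130 < 144 = 12² → obtuse
(84,51,66): 51²+66² = 6957 < 7056 = 84² → obtuse
5 of the 6 are obtuse.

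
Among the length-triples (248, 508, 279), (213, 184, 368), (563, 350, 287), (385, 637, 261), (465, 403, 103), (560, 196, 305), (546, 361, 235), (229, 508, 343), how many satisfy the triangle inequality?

(248,279,508): 248+279 > 508 → valid
(184,213,368): 184+213 > 368 → valid
(287,350,563): 287+350 > 563 → valid
(261,385,637): 261+385 > 637 → valid
(103,403,465): 103+403 > 465 → valid
(196,305,560): 196+305 ≤ 560 → not valid
(235,361,546): 235+361 > 546 → valid
(229,343,508): 229+343 > 508 → valid
7 of the 8 triples form a triangle.

7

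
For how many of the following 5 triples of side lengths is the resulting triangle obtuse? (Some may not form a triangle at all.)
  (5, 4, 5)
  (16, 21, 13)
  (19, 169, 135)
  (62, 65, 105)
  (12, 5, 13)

2

(5,4,5): 4²+5² = 41 > 25 = 5² → acute
(16,21,13): 13²+16² = 425 < 441 = 21² → obtuse
(19,169,135): 19+135 ≤ 169, not a triangle
(62,65,105): 62²+65² = 8069 < 11025 = 105² → obtuse
(12,5,13): 5²+12² = 169 = 13² → right
2 of the 5 are obtuse.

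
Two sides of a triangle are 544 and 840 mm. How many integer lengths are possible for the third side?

The third side lies in the open interval (296, 1384).
Integers from 297 to 1383 inclusive: 1383 − 297 + 1 = 1087.

1087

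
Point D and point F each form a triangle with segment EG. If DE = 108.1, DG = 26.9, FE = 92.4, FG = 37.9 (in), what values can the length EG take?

81.2 < EG < 130.3

From triangle DEG: |108.1 − 26.9| < EG < 108.1 + 26.9, i.e. 81.2 < EG < 135.0.
From triangle FEG: 54.5 < EG < 130.3.
Both must hold, so EG lies in the intersection.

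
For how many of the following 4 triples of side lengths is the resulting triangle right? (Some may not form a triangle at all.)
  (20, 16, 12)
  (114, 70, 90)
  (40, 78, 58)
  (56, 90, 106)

(20,16,12): 12²+16² = 400 = 20² → right
(114,70,90): 70²+90² = 13000 > 12996 = 114² → acute
(40,78,58): 40²+58² = 4964 < 6084 = 78² → obtuse
(56,90,106): 56²+90² = 11236 = 106² → right
2 of the 4 are right.

2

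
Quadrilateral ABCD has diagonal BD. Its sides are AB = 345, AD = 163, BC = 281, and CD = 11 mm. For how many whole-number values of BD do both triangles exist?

21

From triangle ABD: 182 < BD < 508.
From triangle CBD: 270 < BD < 292.
Intersection: 270 < BD < 292, so integers 271 through 291: 21 values.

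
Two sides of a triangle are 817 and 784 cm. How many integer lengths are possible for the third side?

1567

The third side lies in the open interval (33, 1601).
Integers from 34 to 1600 inclusive: 1600 − 34 + 1 = 1567.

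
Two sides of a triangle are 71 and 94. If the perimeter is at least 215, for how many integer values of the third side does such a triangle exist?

115

Triangle inequality: 23 < x < 165. Perimeter ≥ 215 gives x ≥ 215 − 71 − 94 = 50.
So 50 ≤ x < 165; integers 50 through 164: 115 values.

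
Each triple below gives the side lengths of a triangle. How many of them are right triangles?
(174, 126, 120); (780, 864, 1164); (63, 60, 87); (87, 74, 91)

(174,126,120): 120²+126² = 30276 = 174² → right
(780,864,1164): 780²+864² = 1354896 = 1164² → right
(63,60,87): 60²+63² = 7569 = 87² → right
(87,74,91): 74²+87² = 13045 > 8281 = 91² → acute
3 of the 4 are right.

3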